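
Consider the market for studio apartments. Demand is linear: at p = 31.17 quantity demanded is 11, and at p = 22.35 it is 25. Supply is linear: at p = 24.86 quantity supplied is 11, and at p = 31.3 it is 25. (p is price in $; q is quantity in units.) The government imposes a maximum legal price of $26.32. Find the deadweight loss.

Demand slope = (22.35 − 31.17)/(25 − 11) = −0.63, so p = 38.1 − 0.63q.
Supply slope = (31.3 − 24.86)/(25 − 11) = 0.46, so p = 19.8 + 0.46q.
Competitive equilibrium: 38.1 − 0.63q = 19.8 + 0.46q → q* = 16.789, p* = 27.5229.
At the ceiling p = 26.32, quantity supplied = (26.32 − 19.8)/0.46 = 14.1739.
Willingness to pay at q' = 14.1739: 38.1 − 0.63·14.1739 = 29.1704.
Δq = 16.789 − 14.1739 = 2.6151; wedge = 29.1704 − 26.32 = 2.8504.
Deadweight loss = ½ × 2.6151 × 2.8504 = $3.73.

$3.73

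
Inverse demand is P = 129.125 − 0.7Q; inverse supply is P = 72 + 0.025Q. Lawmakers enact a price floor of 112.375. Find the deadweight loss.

Competitive equilibrium: 129.125 − 0.7Q = 72 + 0.025Q → Q* = 78.7931, P* = 73.9698.
At the floor P = 112.375, quantity demanded = (129.125 − 112.375)/0.7 = 23.9286.
Sellers' marginal cost at Q' = 23.9286: 72 + 0.025·23.9286 = 72.5982.
ΔQ = 78.7931 − 23.9286 = 54.8645; wedge = 112.375 − 72.5982 = 39.7768.
DWL = ½ × 54.8645 × 39.7768 = 1091.17.

1091.17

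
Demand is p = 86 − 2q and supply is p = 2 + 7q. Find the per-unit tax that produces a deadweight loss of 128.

Competitive equilibrium: 86 − 2q = 2 + 7q → q* = 9.3333, p* = 67.3333.
A tax t gives Δq = t/9 and wedge t, so DWL = t²/18.
t²/18 = 128 → t² = 2304 → t = 48.

48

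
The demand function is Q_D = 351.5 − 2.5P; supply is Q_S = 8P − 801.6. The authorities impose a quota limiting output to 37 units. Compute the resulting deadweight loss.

In inverse form: demand P = 140.6 − 0.4Q, supply P = 100.2 + 0.125Q.
Competitive equilibrium: 140.6 − 0.4Q = 100.2 + 0.125Q → Q* = 76.9524, P* = 109.819.
At Q = 37: demand price = 140.6 − 0.4·37 = 125.8; supply price = 100.2 + 0.125·37 = 104.825.
ΔQ = 76.9524 − 37 = 39.9524; wedge = 125.8 − 104.825 = 20.975.
Welfare loss = ½ × 39.9524 × 20.975 = 419.

419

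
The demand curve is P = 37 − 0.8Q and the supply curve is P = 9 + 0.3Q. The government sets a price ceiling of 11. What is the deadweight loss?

Competitive equilibrium: 37 − 0.8Q = 9 + 0.3Q → Q* = 25.4545, P* = 16.6364.
At the ceiling P = 11, quantity supplied = (11 − 9)/0.3 = 6.6667.
Willingness to pay at Q' = 6.6667: 37 − 0.8·6.6667 = 31.6666.
ΔQ = 25.4545 − 6.6667 = 18.7878; wedge = 31.6666 − 11 = 20.6666.
Welfare loss = ½ × 18.7878 × 20.6666 = 194.14.

194.14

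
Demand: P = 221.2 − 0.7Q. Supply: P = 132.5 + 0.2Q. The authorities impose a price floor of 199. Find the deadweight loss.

Competitive equilibrium: 221.2 − 0.7Q = 132.5 + 0.2Q → Q* = 98.5556, P* = 152.2111.
At the floor P = 199, quantity demanded = (221.2 − 199)/0.7 = 31.7143.
Sellers' marginal cost at Q' = 31.7143: 132.5 + 0.2·31.7143 = 138.8429.
ΔQ = 98.5556 − 31.7143 = 66.8413; wedge = 199 − 138.8429 = 60.1571.
Welfare loss = ½ × 66.8413 × 60.1571 = 2010.49.

2010.49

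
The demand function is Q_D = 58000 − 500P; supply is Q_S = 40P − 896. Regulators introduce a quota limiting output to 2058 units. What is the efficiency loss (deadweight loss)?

26788.614

In inverse form: demand P = 116 − 0.002Q, supply P = 22.4 + 0.025Q.
Competitive equilibrium: 116 − 0.002Q = 22.4 + 0.025Q → Q* = 3466.66667, P* = 109.06667.
At Q = 2058: demand price = 116 − 0.002·2058 = 111.884; supply price = 22.4 + 0.025·2058 = 73.85.
ΔQ = 3466.66667 − 2058 = 1408.66667; wedge = 111.884 − 73.85 = 38.034.
DWL = ½ × 1408.66667 × 38.034 = 26788.614.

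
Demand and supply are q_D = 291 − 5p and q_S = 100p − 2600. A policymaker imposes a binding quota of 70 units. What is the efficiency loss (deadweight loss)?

In inverse form: demand p = 58.2 − 0.2q, supply p = 26 + 0.01q.
Competitive equilibrium: 58.2 − 0.2q = 26 + 0.01q → q* = 153.3333, p* = 27.5333.
At q = 70: demand price = 58.2 − 0.2·70 = 44.2; supply price = 26 + 0.01·70 = 26.7.
Δq = 153.3333 − 70 = 83.3333; wedge = 44.2 − 26.7 = 17.5.
DWL = ½ × 83.3333 × 17.5 = 729.17.

729.17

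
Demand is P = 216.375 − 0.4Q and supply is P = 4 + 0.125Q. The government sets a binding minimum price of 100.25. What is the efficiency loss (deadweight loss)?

3424.11

Competitive equilibrium: 216.375 − 0.4Q = 4 + 0.125Q → Q* = 404.5238, P* = 54.5655.
At the floor P = 100.25, quantity demanded = (216.375 − 100.25)/0.4 = 290.3125.
Sellers' marginal cost at Q' = 290.3125: 4 + 0.125·290.3125 = 40.2891.
ΔQ = 404.5238 − 290.3125 = 114.2113; wedge = 100.25 − 40.2891 = 59.9609.
DWL = ½ × 114.2113 × 59.9609 = 3424.11.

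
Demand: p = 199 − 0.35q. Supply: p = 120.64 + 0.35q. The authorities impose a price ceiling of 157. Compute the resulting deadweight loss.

22.72

Competitive equilibrium: 199 − 0.35q = 120.64 + 0.35q → q* = 111.9429, p* = 159.82.
At the ceiling p = 157, quantity supplied = (157 − 120.64)/0.35 = 103.8857.
Willingness to pay at q' = 103.8857: 199 − 0.35·103.8857 = 162.64.
Δq = 111.9429 − 103.8857 = 8.0572; wedge = 162.64 − 157 = 5.64.
DWL = ½ × 8.0572 × 5.64 = 22.72.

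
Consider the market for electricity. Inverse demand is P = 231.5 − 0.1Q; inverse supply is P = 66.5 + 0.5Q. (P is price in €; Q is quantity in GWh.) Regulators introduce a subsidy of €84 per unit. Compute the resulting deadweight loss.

Competitive equilibrium: 231.5 − 0.1Q = 66.5 + 0.5Q → Q* = 275, P* = 204.
The subsidy lowers effective supply by 84: P = 0.5Q − 17.5.
New quantity: 231.5 − 0.1Q = 0.5Q − 17.5 → Q' = 415.
Overproduction ΔQ = 415 − 275 = 140; wedge = subsidy = 84.
Deadweight loss = ½ × 140 × 84 = €5880.

€5880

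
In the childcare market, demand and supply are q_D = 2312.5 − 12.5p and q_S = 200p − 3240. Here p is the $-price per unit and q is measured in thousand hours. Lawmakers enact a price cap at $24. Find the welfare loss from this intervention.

$7708.47 thousand

In inverse form: demand p = 185 − 0.08q, supply p = 16.2 + 0.005q.
Competitive equilibrium: 185 − 0.08q = 16.2 + 0.005q → q* = 1985.8824, p* = 26.1294.
At the ceiling p = 24, quantity supplied = (24 − 16.2)/0.005 = 1560.
Willingness to pay at q' = 1560: 185 − 0.08·1560 = 60.2.
Δq = 1985.8824 − 1560 = 425.8824; wedge = 60.2 − 24 = 36.2.
DWL = ½ × 425.8824 × 36.2 = $7708.47 thousand.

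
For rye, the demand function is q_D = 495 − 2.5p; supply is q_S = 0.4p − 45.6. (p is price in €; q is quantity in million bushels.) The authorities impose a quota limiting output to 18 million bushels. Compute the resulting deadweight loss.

In inverse form: demand p = 198 − 0.4q, supply p = 114 + 2.5q.
Competitive equilibrium: 198 − 0.4q = 114 + 2.5q → q* = 28.9655, p* = 186.4138.
At q = 18: demand price = 198 − 0.4·18 = 190.8; supply price = 114 + 2.5·18 = 159.
Δq = 28.9655 − 18 = 10.9655; wedge = 190.8 − 159 = 31.8.
Deadweight loss = ½ × 10.9655 × 31.8 = €174.35 million.

€174.35 million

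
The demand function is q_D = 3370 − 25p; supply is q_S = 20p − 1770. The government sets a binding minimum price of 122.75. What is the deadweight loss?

In inverse form: demand p = 134.8 − 0.04q, supply p = 88.5 + 0.05q.
Competitive equilibrium: 134.8 − 0.04q = 88.5 + 0.05q → q* = 514.4444, p* = 114.2222.
At the floor p = 122.75, quantity demanded = (134.8 − 122.75)/0.04 = 301.25.
Sellers' marginal cost at q' = 301.25: 88.5 + 0.05·301.25 = 103.5625.
Δq = 514.4444 − 301.25 = 213.1944; wedge = 122.75 − 103.5625 = 19.1875.
DWL = ½ × 213.1944 × 19.1875 = 2045.33.

2045.33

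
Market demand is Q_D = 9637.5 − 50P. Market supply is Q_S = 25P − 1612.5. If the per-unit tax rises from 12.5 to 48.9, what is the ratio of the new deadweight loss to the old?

In inverse form: demand P = 192.75 − 0.02Q, supply P = 64.5 + 0.04Q.
Competitive equilibrium: 192.75 − 0.02Q = 64.5 + 0.04Q → Q* = 2137.5, P* = 150.
For a per-unit tax t: ΔQ = t/0.06, so DWL = ½·t·(t/0.06) = t²/0.12.
At t = 12.5: DWL = 1302.083. At t = 48.9: DWL = 19926.75.
Ratio = (48.9/12.5)² = 15.304.

15.304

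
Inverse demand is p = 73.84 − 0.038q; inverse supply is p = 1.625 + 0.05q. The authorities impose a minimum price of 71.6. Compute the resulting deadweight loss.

Competitive equilibrium: 73.84 − 0.038q = 1.625 + 0.05q → q* = 820.625, p* = 42.65625.
At the floor p = 71.6, quantity demanded = (73.84 − 71.6)/0.038 = 58.94737.
Sellers' marginal cost at q' = 58.94737: 1.625 + 0.05·58.94737 = 4.57237.
Δq = 820.625 − 58.94737 = 761.67763; wedge = 71.6 − 4.57237 = 67.02763.
DWL = ½ × 761.67763 × 67.02763 = 25526.72.

25526.72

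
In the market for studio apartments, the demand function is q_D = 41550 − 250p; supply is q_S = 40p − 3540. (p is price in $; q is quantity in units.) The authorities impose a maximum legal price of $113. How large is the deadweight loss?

$41871.01

In inverse form: demand p = 166.2 − 0.004q, supply p = 88.5 + 0.025q.
Competitive equilibrium: 166.2 − 0.004q = 88.5 + 0.025q → q* = 2679.3103, p* = 155.4828.
At the ceiling p = 113, quantity supplied = (113 − 88.5)/0.025 = 980.
Willingness to pay at q' = 980: 166.2 − 0.004·980 = 162.28.
Δq = 2679.3103 − 980 = 1699.3103; wedge = 162.28 − 113 = 49.28.
The triangle = ½ × 1699.3103 × 49.28 = $41871.01.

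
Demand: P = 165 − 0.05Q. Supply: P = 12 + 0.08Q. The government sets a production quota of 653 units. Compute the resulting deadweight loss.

Competitive equilibrium: 165 − 0.05Q = 12 + 0.08Q → Q* = 1176.9231, P* = 106.1538.
At Q = 653: demand price = 165 − 0.05·653 = 132.35; supply price = 12 + 0.08·653 = 64.24.
ΔQ = 1176.9231 − 653 = 523.9231; wedge = 132.35 − 64.24 = 68.11.
Deadweight loss = ½ × 523.9231 × 68.11 = 17842.20.

17842.20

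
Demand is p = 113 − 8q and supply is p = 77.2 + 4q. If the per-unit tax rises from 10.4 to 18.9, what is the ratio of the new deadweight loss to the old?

Competitive equilibrium: 113 − 8q = 77.2 + 4q → q* = 2.9833, p* = 89.1333.
For a per-unit tax t: Δq = t/12, so DWL = ½·t·(t/12) = t²/24.
At t = 10.4: DWL = 4.507. At t = 18.9: DWL = 14.884.
Ratio = (18.9/10.4)² = 3.303.

3.303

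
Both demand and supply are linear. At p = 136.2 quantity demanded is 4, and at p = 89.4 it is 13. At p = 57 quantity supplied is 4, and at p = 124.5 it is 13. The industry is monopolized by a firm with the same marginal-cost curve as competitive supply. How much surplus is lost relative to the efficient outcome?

56.15

Demand slope = (89.4 − 136.2)/(13 − 4) = −5.2, so p = 157 − 5.2q.
Supply slope = (124.5 − 57)/(13 − 4) = 7.5, so p = 27 + 7.5q.
Competitive equilibrium: 157 − 5.2q = 27 + 7.5q → q* = 10.2362, p* = 103.7717.
Marginal revenue: MR = 157 − 10.4q. Set MR = MC: 157 − 10.4q = 27 + 7.5q → q_m = 7.2626.
Price p_m = 157 − 5.2·7.2626 = 119.2345; MC(q_m) = 27 + 7.5·7.2626 = 81.4695.
Competitive q* = 10.2362, so Δq = 2.9736; wedge = 119.2345 − 81.4695 = 37.765.
DWL = ½ × 2.9736 × 37.765 = 56.15.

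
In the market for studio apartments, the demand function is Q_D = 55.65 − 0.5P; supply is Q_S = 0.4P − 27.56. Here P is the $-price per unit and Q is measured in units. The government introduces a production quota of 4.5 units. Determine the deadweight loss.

$54.51

In inverse form: demand P = 111.3 − 2Q, supply P = 68.9 + 2.5Q.
Competitive equilibrium: 111.3 − 2Q = 68.9 + 2.5Q → Q* = 9.4222, P* = 92.4556.
At Q = 4.5: demand price = 111.3 − 2·4.5 = 102.3; supply price = 68.9 + 2.5·4.5 = 80.15.
ΔQ = 9.4222 − 4.5 = 4.9222; wedge = 102.3 − 80.15 = 22.15.
Deadweight loss = ½ × 4.9222 × 22.15 = $54.51.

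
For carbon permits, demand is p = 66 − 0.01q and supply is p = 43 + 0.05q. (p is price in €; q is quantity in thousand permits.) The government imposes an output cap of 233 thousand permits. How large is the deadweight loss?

Competitive equilibrium: 66 − 0.01q = 43 + 0.05q → q* = 383.3333, p* = 62.1667.
At q = 233: demand price = 66 − 0.01·233 = 63.67; supply price = 43 + 0.05·233 = 54.65.
Δq = 383.3333 − 233 = 150.3333; wedge = 63.67 − 54.65 = 9.02.
Deadweight loss = ½ × 150.3333 × 9.02 = €678 thousand.

€678 thousand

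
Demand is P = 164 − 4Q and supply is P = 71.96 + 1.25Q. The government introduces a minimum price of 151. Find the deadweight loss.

Competitive equilibrium: 164 − 4Q = 71.96 + 1.25Q → Q* = 17.5314, P* = 93.8743.
At the floor P = 151, quantity demanded = (164 − 151)/4 = 3.25.
Sellers' marginal cost at Q' = 3.25: 71.96 + 1.25·3.25 = 76.0225.
ΔQ = 17.5314 − 3.25 = 14.2814; wedge = 151 − 76.0225 = 74.9775.
The triangle = ½ × 14.2814 × 74.9775 = 535.39.

535.39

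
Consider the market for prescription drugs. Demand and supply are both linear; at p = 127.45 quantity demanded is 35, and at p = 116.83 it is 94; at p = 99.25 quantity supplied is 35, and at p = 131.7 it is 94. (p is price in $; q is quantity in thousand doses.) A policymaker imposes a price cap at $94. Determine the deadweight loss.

Demand slope = (116.83 − 127.45)/(94 − 35) = −0.18, so p = 133.75 − 0.18q.
Supply slope = (131.7 − 99.25)/(94 − 35) = 0.55, so p = 80 + 0.55q.
Competitive equilibrium: 133.75 − 0.18q = 80 + 0.55q → q* = 73.6301, p* = 120.4966.
At the ceiling p = 94, quantity supplied = (94 − 80)/0.55 = 25.4545.
Willingness to pay at q' = 25.4545: 133.75 − 0.18·25.4545 = 129.1682.
Δq = 73.6301 − 25.4545 = 48.1756; wedge = 129.1682 − 94 = 35.1682.
The triangle = ½ × 48.1756 × 35.1682 = $847.12 thousand.

$847.12 thousand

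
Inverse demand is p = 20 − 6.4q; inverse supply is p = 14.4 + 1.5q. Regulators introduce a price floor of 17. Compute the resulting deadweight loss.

Competitive equilibrium: 20 − 6.4q = 14.4 + 1.5q → q* = 0.7089, p* = 15.4633.
At the floor p = 17, quantity demanded = (20 − 17)/6.4 = 0.4688.
Sellers' marginal cost at q' = 0.4688: 14.4 + 1.5·0.4688 = 15.1032.
Δq = 0.7089 − 0.4688 = 0.2401; wedge = 17 − 15.1032 = 1.8968.
Deadweight loss = ½ × 0.2401 × 1.8968 = 0.23.

0.23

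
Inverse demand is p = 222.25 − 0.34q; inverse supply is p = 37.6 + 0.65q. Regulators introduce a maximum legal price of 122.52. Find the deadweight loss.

Competitive equilibrium: 222.25 − 0.34q = 37.6 + 0.65q → q* = 186.5152, p* = 158.8348.
At the ceiling p = 122.52, quantity supplied = (122.52 − 37.6)/0.65 = 130.6462.
Willingness to pay at q' = 130.6462: 222.25 − 0.34·130.6462 = 177.8303.
Δq = 186.5152 − 130.6462 = 55.869; wedge = 177.8303 − 122.52 = 55.3103.
Welfare loss = ½ × 55.869 × 55.3103 = 1545.07.

1545.07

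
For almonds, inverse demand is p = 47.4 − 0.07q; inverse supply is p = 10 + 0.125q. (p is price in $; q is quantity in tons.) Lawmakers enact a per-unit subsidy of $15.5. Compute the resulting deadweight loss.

$616.03

Competitive equilibrium: 47.4 − 0.07q = 10 + 0.125q → q* = 191.7949, p* = 33.9744.
The subsidy lowers effective supply by 15.5: p = 0.125q − 5.5.
New quantity: 47.4 − 0.07q = 0.125q − 5.5 → q' = 271.2821.
Overproduction Δq = 271.2821 − 191.7949 = 79.4872; wedge = subsidy = 15.5.
Deadweight loss = ½ × 79.4872 × 15.5 = $616.03.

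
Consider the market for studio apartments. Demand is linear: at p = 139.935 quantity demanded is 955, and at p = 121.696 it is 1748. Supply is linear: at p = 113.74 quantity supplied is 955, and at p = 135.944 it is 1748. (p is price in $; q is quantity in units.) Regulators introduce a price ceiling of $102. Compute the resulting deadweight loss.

$22193.34

Demand slope = (121.696 − 139.935)/(1748 − 955) = −0.023, so p = 161.9 − 0.023q.
Supply slope = (135.944 − 113.74)/(1748 − 955) = 0.028, so p = 87 + 0.028q.
Competitive equilibrium: 161.9 − 0.023q = 87 + 0.028q → q* = 1468.62745, p* = 128.12157.
At the ceiling p = 102, quantity supplied = (102 − 87)/0.028 = 535.71429.
Willingness to pay at q' = 535.71429: 161.9 − 0.023·535.71429 = 149.57857.
Δq = 1468.62745 − 535.71429 = 932.91316; wedge = 149.57857 − 102 = 47.57857.
DWL = ½ × 932.91316 × 47.57857 = $22193.34.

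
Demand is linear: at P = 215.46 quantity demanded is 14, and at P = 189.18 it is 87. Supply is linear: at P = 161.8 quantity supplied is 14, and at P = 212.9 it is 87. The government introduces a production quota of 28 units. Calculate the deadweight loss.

Demand slope = (189.18 − 215.46)/(87 − 14) = −0.36, so P = 220.5 − 0.36Q.
Supply slope = (212.9 − 161.8)/(87 − 14) = 0.7, so P = 152 + 0.7Q.
Competitive equilibrium: 220.5 − 0.36Q = 152 + 0.7Q → Q* = 64.62264, P* = 197.23585.
At Q = 28: demand price = 220.5 − 0.36·28 = 210.42; supply price = 152 + 0.7·28 = 171.6.
ΔQ = 64.62264 − 28 = 36.62264; wedge = 210.42 − 171.6 = 38.82.
Welfare loss = ½ × 36.62264 × 38.82 = 710.85.

710.85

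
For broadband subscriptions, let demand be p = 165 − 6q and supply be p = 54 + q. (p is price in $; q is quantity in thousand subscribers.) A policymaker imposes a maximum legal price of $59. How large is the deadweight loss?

Competitive equilibrium: 165 − 6q = 54 + q → q* = 15.8571, p* = 69.8571.
At the ceiling p = 59, quantity supplied = (59 − 54)/1 = 5.
Willingness to pay at q' = 5: 165 − 6·5 = 135.
Δq = 15.8571 − 5 = 10.8571; wedge = 135 − 59 = 76.
Welfare loss = ½ × 10.8571 × 76 = $412.57 thousand.

$412.57 thousand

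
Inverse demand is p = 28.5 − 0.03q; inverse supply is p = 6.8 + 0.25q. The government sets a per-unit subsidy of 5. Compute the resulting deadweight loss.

44.64

Competitive equilibrium: 28.5 − 0.03q = 6.8 + 0.25q → q* = 77.5, p* = 26.175.
The subsidy lowers effective supply by 5: p = 1.8 + 0.25q.
New quantity: 28.5 − 0.03q = 1.8 + 0.25q → q' = 95.3571.
Overproduction Δq = 95.3571 − 77.5 = 17.8571; wedge = subsidy = 5.
Welfare loss = ½ × 17.8571 × 5 = 44.64.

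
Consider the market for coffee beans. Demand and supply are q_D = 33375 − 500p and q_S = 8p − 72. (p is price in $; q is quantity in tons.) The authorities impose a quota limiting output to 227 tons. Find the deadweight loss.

In inverse form: demand p = 66.75 − 0.002q, supply p = 9 + 0.125q.
Competitive equilibrium: 66.75 − 0.002q = 9 + 0.125q → q* = 454.7244, p* = 65.8406.
At q = 227: demand price = 66.75 − 0.002·227 = 66.296; supply price = 9 + 0.125·227 = 37.375.
Δq = 454.7244 − 227 = 227.7244; wedge = 66.296 − 37.375 = 28.921.
The triangle = ½ × 227.7244 × 28.921 = $3293.01.

$3293.01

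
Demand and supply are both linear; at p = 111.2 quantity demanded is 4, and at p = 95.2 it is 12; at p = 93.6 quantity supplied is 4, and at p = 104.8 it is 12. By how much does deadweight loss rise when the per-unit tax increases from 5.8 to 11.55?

14.67

Demand slope = (95.2 − 111.2)/(12 − 4) = −2, so p = 119.2 − 2q.
Supply slope = (104.8 − 93.6)/(12 − 4) = 1.4, so p = 88 + 1.4q.
Competitive equilibrium: 119.2 − 2q = 88 + 1.4q → q* = 9.1765, p* = 100.8471.
For a per-unit tax t: Δq = t/3.4, so DWL = ½·t·(t/3.4) = t²/6.8.
At t = 5.8: DWL = 4.947. At t = 11.55: DWL = 19.618.
Increase = 19.618 − 4.947 = 14.67.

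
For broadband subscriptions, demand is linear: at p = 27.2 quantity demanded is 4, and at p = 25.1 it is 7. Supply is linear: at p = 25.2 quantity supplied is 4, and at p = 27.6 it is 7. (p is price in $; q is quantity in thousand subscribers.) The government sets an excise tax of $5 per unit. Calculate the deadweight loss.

$8.33 thousand

Demand slope = (25.1 − 27.2)/(7 − 4) = −0.7, so p = 30 − 0.7q.
Supply slope = (27.6 − 25.2)/(7 − 4) = 0.8, so p = 22 + 0.8q.
Competitive equilibrium: 30 − 0.7q = 22 + 0.8q → q* = 5.3333, p* = 26.2667.
With the tax, the buyer price exceeds the seller price by 5: (30 − 0.7q) − (22 + 0.8q) = 5 → q' = 2.
Δq = 5.3333 − 2 = 3.3333; the wedge equals the tax, 5.
Deadweight loss = ½ × 3.3333 × 5 = $8.33 thousand.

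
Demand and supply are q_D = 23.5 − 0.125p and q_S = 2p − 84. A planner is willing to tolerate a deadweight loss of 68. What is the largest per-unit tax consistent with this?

34

In inverse form: demand p = 188 − 8q, supply p = 42 + 0.5q.
Competitive equilibrium: 188 − 8q = 42 + 0.5q → q* = 17.1765, p* = 50.5882.
A tax t gives Δq = t/8.5 and wedge t, so DWL = t²/17.
t²/17 = 68 → t² = 1156 → t = 34.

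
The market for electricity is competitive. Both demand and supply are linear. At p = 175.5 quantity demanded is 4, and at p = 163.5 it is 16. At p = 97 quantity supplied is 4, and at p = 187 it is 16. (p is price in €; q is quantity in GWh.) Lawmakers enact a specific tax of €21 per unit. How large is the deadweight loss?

€25.94

Demand slope = (163.5 − 175.5)/(16 − 4) = −1, so p = 179.5 − q.
Supply slope = (187 − 97)/(16 − 4) = 7.5, so p = 67 + 7.5q.
Competitive equilibrium: 179.5 − q = 67 + 7.5q → q* = 13.2353, p* = 166.2647.
With the tax, the buyer price exceeds the seller price by 21: (179.5 − q) − (67 + 7.5q) = 21 → q' = 10.7647.
Δq = 13.2353 − 10.7647 = 2.4706; the wedge equals the tax, 21.
The triangle = ½ × 2.4706 × 21 = €25.94.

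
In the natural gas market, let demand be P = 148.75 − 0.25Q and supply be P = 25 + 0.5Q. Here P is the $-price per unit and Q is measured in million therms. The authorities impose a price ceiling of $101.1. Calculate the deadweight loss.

Competitive equilibrium: 148.75 − 0.25Q = 25 + 0.5Q → Q* = 165, P* = 107.5.
At the ceiling P = 101.1, quantity supplied = (101.1 − 25)/0.5 = 152.2.
Willingness to pay at Q' = 152.2: 148.75 − 0.25·152.2 = 110.7.
ΔQ = 165 − 152.2 = 12.8; wedge = 110.7 − 101.1 = 9.6.
Welfare loss = ½ × 12.8 × 9.6 = $61.44 million.

$61.44 million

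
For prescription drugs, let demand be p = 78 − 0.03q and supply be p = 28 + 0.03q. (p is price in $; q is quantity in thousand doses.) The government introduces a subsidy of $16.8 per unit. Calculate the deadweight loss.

Competitive equilibrium: 78 − 0.03q = 28 + 0.03q → q* = 833.3333, p* = 53.
The subsidy lowers effective supply by 16.8: p = 11.2 + 0.03q.
New quantity: 78 − 0.03q = 11.2 + 0.03q → q' = 1113.3333.
Overproduction Δq = 1113.3333 − 833.3333 = 280; wedge = subsidy = 16.8.
The triangle = ½ × 280 × 16.8 = $2352 thousand.

$2352 thousand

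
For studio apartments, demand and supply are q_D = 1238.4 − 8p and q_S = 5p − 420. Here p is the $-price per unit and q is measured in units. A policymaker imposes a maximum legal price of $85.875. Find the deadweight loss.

In inverse form: demand p = 154.8 − 0.125q, supply p = 84 + 0.2q.
Competitive equilibrium: 154.8 − 0.125q = 84 + 0.2q → q* = 217.8462, p* = 127.5692.
At the ceiling p = 85.875, quantity supplied = (85.875 − 84)/0.2 = 9.375.
Willingness to pay at q' = 9.375: 154.8 − 0.125·9.375 = 153.6281.
Δq = 217.8462 − 9.375 = 208.4712; wedge = 153.6281 − 85.875 = 67.7531.
Deadweight loss = ½ × 208.4712 × 67.7531 = $7062.29.

$7062.29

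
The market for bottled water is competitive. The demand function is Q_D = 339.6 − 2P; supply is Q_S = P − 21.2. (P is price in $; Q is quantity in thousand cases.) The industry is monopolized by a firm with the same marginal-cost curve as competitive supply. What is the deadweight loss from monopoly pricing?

In inverse form: demand P = 169.8 − 0.5Q, supply P = 21.2 + Q.
Competitive equilibrium: 169.8 − 0.5Q = 21.2 + Q → Q* = 99.0667, P* = 120.2667.
Marginal revenue: MR = 169.8 − Q. Set MR = MC: 169.8 − Q = 21.2 + Q → Q_m = 74.3.
Price P_m = 169.8 − 0.5·74.3 = 132.65; MC(Q_m) = 21.2 + 1·74.3 = 95.5.
Competitive Q* = 99.0667, so ΔQ = 24.7667; wedge = 132.65 − 95.5 = 37.15.
The triangle = ½ × 24.7667 × 37.15 = $460.04 thousand.

$460.04 thousand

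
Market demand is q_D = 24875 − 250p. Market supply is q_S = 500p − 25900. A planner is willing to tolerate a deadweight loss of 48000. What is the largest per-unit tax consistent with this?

In inverse form: demand p = 99.5 − 0.004q, supply p = 51.8 + 0.002q.
Competitive equilibrium: 99.5 − 0.004q = 51.8 + 0.002q → q* = 7950, p* = 67.7.
A tax t gives Δq = t/0.006 and wedge t, so DWL = t²/0.012.
t²/0.012 = 48000 → t² = 576 → t = 24.

24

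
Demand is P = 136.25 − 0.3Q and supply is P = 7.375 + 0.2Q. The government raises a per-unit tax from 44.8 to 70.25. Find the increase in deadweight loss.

2928.02

Competitive equilibrium: 136.25 − 0.3Q = 7.375 + 0.2Q → Q* = 257.75, P* = 58.925.
For a per-unit tax t: ΔQ = t/0.5, so DWL = ½·t·(t/0.5) = t²/1.
At t = 44.8: DWL = 2007.04. At t = 70.25: DWL = 4935.063.
Increase = 4935.063 − 2007.04 = 2928.02.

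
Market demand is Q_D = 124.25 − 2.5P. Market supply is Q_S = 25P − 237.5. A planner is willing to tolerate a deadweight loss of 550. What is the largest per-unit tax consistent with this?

In inverse form: demand P = 49.7 − 0.4Q, supply P = 9.5 + 0.04Q.
Competitive equilibrium: 49.7 − 0.4Q = 9.5 + 0.04Q → Q* = 91.3636, P* = 13.1545.
A tax t gives ΔQ = t/0.44 and wedge t, so DWL = t²/0.88.
t²/0.88 = 550 → t² = 484 → t = 22.

22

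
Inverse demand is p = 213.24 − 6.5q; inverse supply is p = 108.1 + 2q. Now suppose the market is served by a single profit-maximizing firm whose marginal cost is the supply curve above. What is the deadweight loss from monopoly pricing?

122.10

Competitive equilibrium: 213.24 − 6.5q = 108.1 + 2q → q* = 12.36941, p* = 132.83882.
Marginal revenue: MR = 213.24 − 13q. Set MR = MC: 213.24 − 13q = 108.1 + 2q → q_m = 7.00933.
Price p_m = 213.24 − 6.5·7.00933 = 167.67936; MC(q_m) = 108.1 + 2·7.00933 = 122.11866.
Competitive q* = 12.36941, so Δq = 5.36008; wedge = 167.67936 − 122.11866 = 45.5607.
Welfare loss = ½ × 5.36008 × 45.5607 = 122.10.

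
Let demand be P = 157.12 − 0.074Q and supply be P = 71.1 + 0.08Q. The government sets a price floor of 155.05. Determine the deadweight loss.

21678.17

Competitive equilibrium: 157.12 − 0.074Q = 71.1 + 0.08Q → Q* = 558.57143, P* = 115.78571.
At the floor P = 155.05, quantity demanded = (157.12 − 155.05)/0.074 = 27.97297.
Sellers' marginal cost at Q' = 27.97297: 71.1 + 0.08·27.97297 = 73.33784.
ΔQ = 558.57143 − 27.97297 = 530.59846; wedge = 155.05 − 73.33784 = 81.71216.
Welfare loss = ½ × 530.59846 × 81.71216 = 21678.17.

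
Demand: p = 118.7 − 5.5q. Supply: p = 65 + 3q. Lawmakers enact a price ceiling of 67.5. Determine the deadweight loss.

Competitive equilibrium: 118.7 − 5.5q = 65 + 3q → q* = 6.3176, p* = 83.9529.
At the ceiling p = 67.5, quantity supplied = (67.5 − 65)/3 = 0.8333.
Willingness to pay at q' = 0.8333: 118.7 − 5.5·0.8333 = 114.1169.
Δq = 6.3176 − 0.8333 = 5.4843; wedge = 114.1169 − 67.5 = 46.6169.
DWL = ½ × 5.4843 × 46.6169 = 127.83.

127.83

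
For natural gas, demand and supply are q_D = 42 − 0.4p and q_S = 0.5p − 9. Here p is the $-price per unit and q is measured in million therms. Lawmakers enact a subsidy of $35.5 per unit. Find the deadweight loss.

$140.03 million

In inverse form: demand p = 105 − 2.5q, supply p = 18 + 2q.
Competitive equilibrium: 105 − 2.5q = 18 + 2q → q* = 19.3333, p* = 56.6667.
The subsidy lowers effective supply by 35.5: p = 2q − 17.5.
New quantity: 105 − 2.5q = 2q − 17.5 → q' = 27.2222.
Overproduction Δq = 27.2222 − 19.3333 = 7.8889; wedge = subsidy = 35.5.
The triangle = ½ × 7.8889 × 35.5 = $140.03 million.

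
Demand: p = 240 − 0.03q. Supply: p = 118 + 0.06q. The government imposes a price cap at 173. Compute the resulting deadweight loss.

8668.06

Competitive equilibrium: 240 − 0.03q = 118 + 0.06q → q* = 1355.5556, p* = 199.3333.
At the ceiling p = 173, quantity supplied = (173 − 118)/0.06 = 916.6667.
Willingness to pay at q' = 916.6667: 240 − 0.03·916.6667 = 212.5.
Δq = 1355.5556 − 916.6667 = 438.8889; wedge = 212.5 − 173 = 39.5.
DWL = ½ × 438.8889 × 39.5 = 8668.06.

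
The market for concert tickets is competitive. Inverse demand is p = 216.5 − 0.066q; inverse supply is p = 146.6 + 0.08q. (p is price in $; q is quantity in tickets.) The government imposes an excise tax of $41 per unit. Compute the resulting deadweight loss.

Competitive equilibrium: 216.5 − 0.066q = 146.6 + 0.08q → q* = 478.7671, p* = 184.9014.
With the tax, the buyer price exceeds the seller price by 41: (216.5 − 0.066q) − (146.6 + 0.08q) = 41 → q' = 197.9452.
Δq = 478.7671 − 197.9452 = 280.8219; the wedge equals the tax, 41.
The triangle = ½ × 280.8219 × 41 = $5756.85.

$5756.85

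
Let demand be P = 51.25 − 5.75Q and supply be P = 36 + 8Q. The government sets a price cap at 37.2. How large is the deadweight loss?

6.32

Competitive equilibrium: 51.25 − 5.75Q = 36 + 8Q → Q* = 1.1091, P* = 44.8727.
At the ceiling P = 37.2, quantity supplied = (37.2 − 36)/8 = 0.15.
Willingness to pay at Q' = 0.15: 51.25 − 5.75·0.15 = 50.3875.
ΔQ = 1.1091 − 0.15 = 0.9591; wedge = 50.3875 − 37.2 = 13.1875.
The triangle = ½ × 0.9591 × 13.1875 = 6.32.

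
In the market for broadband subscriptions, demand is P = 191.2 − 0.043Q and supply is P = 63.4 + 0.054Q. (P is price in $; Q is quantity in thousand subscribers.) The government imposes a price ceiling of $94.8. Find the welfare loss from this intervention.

Competitive equilibrium: 191.2 − 0.043Q = 63.4 + 0.054Q → Q* = 1317.5258, P* = 134.5464.
At the ceiling P = 94.8, quantity supplied = (94.8 − 63.4)/0.054 = 581.4815.
Willingness to pay at Q' = 581.4815: 191.2 − 0.043·581.4815 = 166.1963.
ΔQ = 1317.5258 − 581.4815 = 736.0443; wedge = 166.1963 − 94.8 = 71.3963.
Welfare loss = ½ × 736.0443 × 71.3963 = $26275.42 thousand.

$26275.42 thousand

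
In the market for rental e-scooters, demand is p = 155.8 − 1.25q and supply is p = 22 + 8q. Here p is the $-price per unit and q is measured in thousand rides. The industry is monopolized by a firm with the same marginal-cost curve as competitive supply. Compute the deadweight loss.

$13.71 thousand

Competitive equilibrium: 155.8 − 1.25q = 22 + 8q → q* = 14.4649, p* = 137.7189.
Marginal revenue: MR = 155.8 − 2.5q. Set MR = MC: 155.8 − 2.5q = 22 + 8q → q_m = 12.7429.
Price p_m = 155.8 − 1.25·12.7429 = 139.8714; MC(q_m) = 22 + 8·12.7429 = 123.9432.
Competitive q* = 14.4649, so Δq = 1.722; wedge = 139.8714 − 123.9432 = 15.9282.
Welfare loss = ½ × 1.722 × 15.9282 = $13.71 thousand.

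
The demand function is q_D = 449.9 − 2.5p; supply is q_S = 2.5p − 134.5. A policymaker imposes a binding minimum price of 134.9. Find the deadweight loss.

811.801

In inverse form: demand p = 179.96 − 0.4q, supply p = 53.8 + 0.4q.
Competitive equilibrium: 179.96 − 0.4q = 53.8 + 0.4q → q* = 157.7, p* = 116.88.
At the floor p = 134.9, quantity demanded = (179.96 − 134.9)/0.4 = 112.65.
Sellers' marginal cost at q' = 112.65: 53.8 + 0.4·112.65 = 98.86.
Δq = 157.7 − 112.65 = 45.05; wedge = 134.9 − 98.86 = 36.04.
The triangle = ½ × 45.05 × 36.04 = 811.801.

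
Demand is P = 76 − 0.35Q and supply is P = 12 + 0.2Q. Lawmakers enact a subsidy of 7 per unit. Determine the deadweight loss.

44.55

Competitive equilibrium: 76 − 0.35Q = 12 + 0.2Q → Q* = 116.3636, P* = 35.2727.
The subsidy lowers effective supply by 7: P = 5 + 0.2Q.
New quantity: 76 − 0.35Q = 5 + 0.2Q → Q' = 129.0909.
Overproduction ΔQ = 129.0909 − 116.3636 = 12.7273; wedge = subsidy = 7.
DWL = ½ × 12.7273 × 7 = 44.55.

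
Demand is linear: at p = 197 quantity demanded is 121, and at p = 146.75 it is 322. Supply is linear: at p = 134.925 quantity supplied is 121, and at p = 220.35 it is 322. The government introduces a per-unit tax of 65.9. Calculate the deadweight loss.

Demand slope = (146.75 − 197)/(322 − 121) = −0.25, so p = 227.25 − 0.25q.
Supply slope = (220.35 − 134.925)/(322 − 121) = 0.425, so p = 83.5 + 0.425q.
Competitive equilibrium: 227.25 − 0.25q = 83.5 + 0.425q → q* = 212.963, p* = 174.0093.
With the tax, the buyer price exceeds the seller price by 65.9: (227.25 − 0.25q) − (83.5 + 0.425q) = 65.9 → q' = 115.3333.
Δq = 212.963 − 115.3333 = 97.6297; the wedge equals the tax, 65.9.
Deadweight loss = ½ × 97.6297 × 65.9 = 3216.90.

3216.90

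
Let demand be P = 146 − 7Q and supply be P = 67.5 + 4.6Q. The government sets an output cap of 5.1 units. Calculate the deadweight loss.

Competitive equilibrium: 146 − 7Q = 67.5 + 4.6Q → Q* = 6.7672, P* = 98.6293.
At Q = 5.1: demand price = 146 − 7·5.1 = 110.3; supply price = 67.5 + 4.6·5.1 = 90.96.
ΔQ = 6.7672 − 5.1 = 1.6672; wedge = 110.3 − 90.96 = 19.34.
DWL = ½ × 1.6672 × 19.34 = 16.12.

16.12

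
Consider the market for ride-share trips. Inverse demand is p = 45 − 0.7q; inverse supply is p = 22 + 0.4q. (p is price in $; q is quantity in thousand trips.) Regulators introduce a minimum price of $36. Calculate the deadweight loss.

Competitive equilibrium: 45 − 0.7q = 22 + 0.4q → q* = 20.9091, p* = 30.3636.
At the floor p = 36, quantity demanded = (45 − 36)/0.7 = 12.8571.
Sellers' marginal cost at q' = 12.8571: 22 + 0.4·12.8571 = 27.1428.
Δq = 20.9091 − 12.8571 = 8.052; wedge = 36 − 27.1428 = 8.8572.
Welfare loss = ½ × 8.052 × 8.8572 = $35.66 thousand.

$35.66 thousand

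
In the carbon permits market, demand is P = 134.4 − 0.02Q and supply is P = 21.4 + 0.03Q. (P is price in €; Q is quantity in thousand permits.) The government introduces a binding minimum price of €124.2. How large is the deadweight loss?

€76562.50 thousand

Competitive equilibrium: 134.4 − 0.02Q = 21.4 + 0.03Q → Q* = 2260, P* = 89.2.
At the floor P = 124.2, quantity demanded = (134.4 − 124.2)/0.02 = 510.
Sellers' marginal cost at Q' = 510: 21.4 + 0.03·510 = 36.7.
ΔQ = 2260 − 510 = 1750; wedge = 124.2 − 36.7 = 87.5.
The triangle = ½ × 1750 × 87.5 = €76562.50 thousand.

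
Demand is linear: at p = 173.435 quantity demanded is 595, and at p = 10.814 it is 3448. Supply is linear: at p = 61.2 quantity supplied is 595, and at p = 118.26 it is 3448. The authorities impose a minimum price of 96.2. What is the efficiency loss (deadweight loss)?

405.26

Demand slope = (10.814 − 173.435)/(3448 − 595) = −0.057, so p = 207.35 − 0.057q.
Supply slope = (118.26 − 61.2)/(3448 − 595) = 0.02, so p = 49.3 + 0.02q.
Competitive equilibrium: 207.35 − 0.057q = 49.3 + 0.02q → q* = 2052.5974, p* = 90.3519.
At the floor p = 96.2, quantity demanded = (207.35 − 96.2)/0.057 = 1950.
Sellers' marginal cost at q' = 1950: 49.3 + 0.02·1950 = 88.3.
Δq = 2052.5974 − 1950 = 102.5974; wedge = 96.2 − 88.3 = 7.9.
Deadweight loss = ½ × 102.5974 × 7.9 = 405.26.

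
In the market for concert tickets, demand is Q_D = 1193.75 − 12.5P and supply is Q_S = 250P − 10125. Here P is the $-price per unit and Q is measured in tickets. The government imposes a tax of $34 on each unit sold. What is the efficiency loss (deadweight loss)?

$6880.95

In inverse form: demand P = 95.5 − 0.08Q, supply P = 40.5 + 0.004Q.
Competitive equilibrium: 95.5 − 0.08Q = 40.5 + 0.004Q → Q* = 654.7619, P* = 43.119.
With the tax, the buyer price exceeds the seller price by 34: (95.5 − 0.08Q) − (40.5 + 0.004Q) = 34 → Q' = 250.
ΔQ = 654.7619 − 250 = 404.7619; the wedge equals the tax, 34.
The triangle = ½ × 404.7619 × 34 = $6880.95.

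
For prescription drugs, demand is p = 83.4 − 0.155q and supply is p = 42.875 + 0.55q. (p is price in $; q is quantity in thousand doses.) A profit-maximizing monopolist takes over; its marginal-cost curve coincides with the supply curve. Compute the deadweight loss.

$37.83 thousand

Competitive equilibrium: 83.4 − 0.155q = 42.875 + 0.55q → q* = 57.4823, p* = 74.4902.
Marginal revenue: MR = 83.4 − 0.31q. Set MR = MC: 83.4 − 0.31q = 42.875 + 0.55q → q_m = 47.1221.
Price p_m = 83.4 − 0.155·47.1221 = 76.0961; MC(q_m) = 42.875 + 0.55·47.1221 = 68.7922.
Competitive q* = 57.4823, so Δq = 10.3602; wedge = 76.0961 − 68.7922 = 7.3039.
Welfare loss = ½ × 10.3602 × 7.3039 = $37.83 thousand.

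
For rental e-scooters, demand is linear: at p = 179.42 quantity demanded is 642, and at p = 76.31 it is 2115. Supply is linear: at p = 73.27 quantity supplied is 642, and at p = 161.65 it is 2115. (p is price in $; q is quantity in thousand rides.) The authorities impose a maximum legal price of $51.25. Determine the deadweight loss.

$91049.61 thousand

Demand slope = (76.31 − 179.42)/(2115 − 642) = −0.07, so p = 224.36 − 0.07q.
Supply slope = (161.65 − 73.27)/(2115 − 642) = 0.06, so p = 34.75 + 0.06q.
Competitive equilibrium: 224.36 − 0.07q = 34.75 + 0.06q → q* = 1458.53846, p* = 122.26231.
At the ceiling p = 51.25, quantity supplied = (51.25 − 34.75)/0.06 = 275.
Willingness to pay at q' = 275: 224.36 − 0.07·275 = 205.11.
Δq = 1458.53846 − 275 = 1183.53846; wedge = 205.11 − 51.25 = 153.86.
DWL = ½ × 1183.53846 × 153.86 = $91049.61 thousand.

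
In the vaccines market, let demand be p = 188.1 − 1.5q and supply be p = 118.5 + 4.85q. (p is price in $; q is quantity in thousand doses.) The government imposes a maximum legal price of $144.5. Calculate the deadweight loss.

Competitive equilibrium: 188.1 − 1.5q = 118.5 + 4.85q → q* = 10.9606, p* = 171.6591.
At the ceiling p = 144.5, quantity supplied = (144.5 − 118.5)/4.85 = 5.3608.
Willingness to pay at q' = 5.3608: 188.1 − 1.5·5.3608 = 180.0588.
Δq = 10.9606 − 5.3608 = 5.5998; wedge = 180.0588 − 144.5 = 35.5588.
The triangle = ½ × 5.5998 × 35.5588 = $99.56 thousand.

$99.56 thousand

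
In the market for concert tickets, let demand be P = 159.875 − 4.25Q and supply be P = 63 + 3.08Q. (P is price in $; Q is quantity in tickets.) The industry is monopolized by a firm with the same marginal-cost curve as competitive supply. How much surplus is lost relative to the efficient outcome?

$86.23

Competitive equilibrium: 159.875 − 4.25Q = 63 + 3.08Q → Q* = 13.2162, P* = 103.706.
Marginal revenue: MR = 159.875 − 8.5Q. Set MR = MC: 159.875 − 8.5Q = 63 + 3.08Q → Q_m = 8.3657.
Price P_m = 159.875 − 4.25·8.3657 = 124.3208; MC(Q_m) = 63 + 3.08·8.3657 = 88.7664.
Competitive Q* = 13.2162, so ΔQ = 4.8505; wedge = 124.3208 − 88.7664 = 35.5544.
DWL = ½ × 4.8505 × 35.5544 = $86.23.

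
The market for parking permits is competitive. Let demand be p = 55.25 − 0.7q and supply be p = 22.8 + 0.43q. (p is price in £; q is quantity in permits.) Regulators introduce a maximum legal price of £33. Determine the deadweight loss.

£14.10

Competitive equilibrium: 55.25 − 0.7q = 22.8 + 0.43q → q* = 28.7168, p* = 35.1482.
At the ceiling p = 33, quantity supplied = (33 − 22.8)/0.43 = 23.7209.
Willingness to pay at q' = 23.7209: 55.25 − 0.7·23.7209 = 38.6454.
Δq = 28.7168 − 23.7209 = 4.9959; wedge = 38.6454 − 33 = 5.6454.
DWL = ½ × 4.9959 × 5.6454 = £14.10.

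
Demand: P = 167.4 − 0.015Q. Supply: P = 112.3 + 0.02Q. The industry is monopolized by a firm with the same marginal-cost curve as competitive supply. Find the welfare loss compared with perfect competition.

3903.44

Competitive equilibrium: 167.4 − 0.015Q = 112.3 + 0.02Q → Q* = 1574.2857, P* = 143.7857.
Marginal revenue: MR = 167.4 − 0.03Q. Set MR = MC: 167.4 − 0.03Q = 112.3 + 0.02Q → Q_m = 1102.
Price P_m = 167.4 − 0.015·1102 = 150.87; MC(Q_m) = 112.3 + 0.02·1102 = 134.34.
Competitive Q* = 1574.2857, so ΔQ = 472.2857; wedge = 150.87 − 134.34 = 16.53.
The triangle = ½ × 472.2857 × 16.53 = 3903.44.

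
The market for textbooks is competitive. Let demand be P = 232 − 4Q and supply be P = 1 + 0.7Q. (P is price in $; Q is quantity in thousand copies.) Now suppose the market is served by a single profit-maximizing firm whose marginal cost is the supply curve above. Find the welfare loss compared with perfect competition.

Competitive equilibrium: 232 − 4Q = 1 + 0.7Q → Q* = 49.1489, P* = 35.4043.
Marginal revenue: MR = 232 − 8Q. Set MR = MC: 232 − 8Q = 1 + 0.7Q → Q_m = 26.5517.
Price P_m = 232 − 4·26.5517 = 125.7932; MC(Q_m) = 1 + 0.7·26.5517 = 19.5862.
Competitive Q* = 49.1489, so ΔQ = 22.5972; wedge = 125.7932 − 19.5862 = 106.207.
Deadweight loss = ½ × 22.5972 × 106.207 = $1199.99 thousand.

$1199.99 thousand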